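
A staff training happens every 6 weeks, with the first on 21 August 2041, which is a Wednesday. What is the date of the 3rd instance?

The 3rd occurrence is 2 intervals after the first: 2 × 42 = 84 days after 21 August 2041.
August has 31 days — 10 days to the end of August leaves 74.
September has 30 days (44 left).
October has 31 days (13 left).
13 days into November → 13 November 2041.

13 November 2041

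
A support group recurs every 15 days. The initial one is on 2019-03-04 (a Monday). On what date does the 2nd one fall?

2019-03-19

The 2nd occurrence is 1 interval after the first: 1 × 15 = 15 days after 2019-03-04.
15 days later is 2019-03-19.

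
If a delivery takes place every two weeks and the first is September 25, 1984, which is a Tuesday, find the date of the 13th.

March 12, 1985

The 13th occurrence is 12 intervals after the first: 12 × 14 = 168 days after September 25, 1984.
September has 30 days — 5 days to the end of September leaves 163.
October has 31 days (132 left).
November has 30 days (102 left).
December has 31 days (71 left).
January has 31 days (40 left).
February has 28 days (12 left).
12 days into March → March 12, 1985.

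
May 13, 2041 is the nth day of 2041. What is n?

133

Days in months before May: 31 + 28 + 31 + 30 = 120.
Plus 13 days into May → day 133.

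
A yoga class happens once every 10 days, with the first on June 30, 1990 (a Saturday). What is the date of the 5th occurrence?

The 5th occurrence is 4 intervals after the first: 4 × 10 = 40 days after June 30, 1990.
June has 30 days — 0 days to the end of June leaves 40.
July has 31 days (9 left).
9 days into August → August 9, 1990.

August 9, 1990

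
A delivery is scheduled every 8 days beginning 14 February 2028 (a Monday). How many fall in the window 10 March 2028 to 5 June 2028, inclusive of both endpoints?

11

Occurrences land 8·i days after 14 February 2028 for i = 0, 1, 2, …
10 March 2028 is 25 days after the start; 25 ÷ 8 = 3 remainder 1; since the remainder is 1, round up to i = 4. First occurrence in the window: #5 on 17 March 2028 (4×8 = 32 days in).
5 June 2028 is 112 days after the start; 112 ÷ 8 = 14 remainder 0. Last occurrence in the window: #15 on 5 June 2028.
Occurrences #5 through #15: 11 in total.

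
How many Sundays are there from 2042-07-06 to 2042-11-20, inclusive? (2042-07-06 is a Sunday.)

20

2042-07-06 is a Sunday; the first Sunday on or after it is 2042-07-06.
From 2042-07-06 to 2042-11-20: 25 + 31 + 30 + 31 + 20 = 137 days (rest of July, August, September, October, November).
137 ÷ 7 = 19 full weeks with remainder 4, so 19 more Sundays after the first → 20.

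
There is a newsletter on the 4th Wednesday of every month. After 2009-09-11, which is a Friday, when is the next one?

September 2009 starts on a Tuesday; its first Wednesday is the 2nd, so the 4th Wednesday is the 23rd — 2009-09-23.
2009-09-23 is after 2009-09-11, so that is the next one.

2009-09-23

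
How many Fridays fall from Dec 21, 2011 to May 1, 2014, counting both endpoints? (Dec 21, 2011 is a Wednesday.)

123

Dec 21, 2011 is a Wednesday; the first Friday on or after it is Dec 23, 2011 (2 days later).
From Dec 23, 2011 to May 1, 2014: 8 + 366 + 365 + 121 = 860 days (rest of 2011, 2012, 2013, to May 1, 2014 in 2014).
860 ÷ 7 = 122 full weeks with remainder 6, so 122 more Fridays after the first → 123.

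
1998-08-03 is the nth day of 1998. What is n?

Days in months before August: 31 + 28 + 31 + 30 + 31 + 30 + 31 = 212.
Plus 3 days into August → day 215.

215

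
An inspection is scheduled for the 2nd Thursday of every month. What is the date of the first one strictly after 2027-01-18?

2027-02-11

January 2027 starts on a Friday; its first Thursday is the 7th, so the 2nd Thursday is the 14th — 2027-01-14.
That is not after 2027-01-18, so look at February 2027.
February 2027 starts on a Monday; its first Thursday is the 4th, so the 2nd Thursday is the 11th — 2027-02-11.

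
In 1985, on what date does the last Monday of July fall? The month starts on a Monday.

July 29, 1985

July 1985 begins on a Monday, so the first Monday is July 1.
July 1985 has 31 days. Adding weeks: 1, 8, 15, 22, 29 — the last one ≤ 31 is the 29th.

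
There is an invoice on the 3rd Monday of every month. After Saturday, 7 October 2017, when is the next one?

October 2017 starts on a Sunday; its first Monday is the 2nd, so the 3rd Monday is the 16th — 16 October 2017.
16 October 2017 is after 7 October 2017, so that is the next one.

16 October 2017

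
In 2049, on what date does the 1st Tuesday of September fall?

September 7, 2049

September 2049 begins on a Wednesday, so the first Tuesday is September 7 (6 days later).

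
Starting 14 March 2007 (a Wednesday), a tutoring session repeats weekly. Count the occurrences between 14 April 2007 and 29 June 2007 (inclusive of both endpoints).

11

Occurrences land 7·i days after 14 March 2007 for i = 0, 1, 2, …
14 April 2007 is 31 days after the start; 31 ÷ 7 = 4 remainder 3; since the remainder is 3, round up to i = 5. First occurrence in the window: #6 on 18 April 2007 (5×7 = 35 days in).
29 June 2007 is 107 days after the start; 107 ÷ 7 = 15 remainder 2. Last occurrence in the window: #16 on 27 June 2007.
Occurrences #6 through #16: 11 in total.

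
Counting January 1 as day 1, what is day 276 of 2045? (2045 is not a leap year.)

2045-10-03

January has 31 days (276 − 31 = 245 remain).
February has 28 days (245 − 28 = 217 remain).
March has 31 days (217 − 31 = 186 remain).
April has 30 days (186 − 30 = 156 remain).
May has 31 days (156 − 31 = 125 remain).
June has 30 days (125 − 30 = 95 remain).
July has 31 days (95 − 31 = 64 remain).
August has 31 days (64 − 31 = 33 remain).
September has 30 days (33 − 30 = 3 remain).
3 into October → October 3.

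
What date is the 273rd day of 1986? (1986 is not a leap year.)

September 30, 1986

January has 31 days (273 − 31 = 242 remain).
February has 28 days (242 − 28 = 214 remain).
March has 31 days (214 − 31 = 183 remain).
April has 30 days (183 − 30 = 153 remain).
May has 31 days (153 − 31 = 122 remain).
June has 30 days (122 − 30 = 92 remain).
July has 31 days (92 − 31 = 61 remain).
August has 31 days (61 − 31 = 30 remain).
30 into September → September 30.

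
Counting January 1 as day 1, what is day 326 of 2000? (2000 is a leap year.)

January has 31 days (326 − 31 = 295 remain).
February has 29 days (295 − 29 = 266 remain).
March has 31 days (266 − 31 = 235 remain).
April has 30 days (235 − 30 = 205 remain).
May has 31 days (205 − 31 = 174 remain).
June has 30 days (174 − 30 = 144 remain).
July has 31 days (144 − 31 = 113 remain).
August has 31 days (113 − 31 = 82 remain).
September has 30 days (82 − 30 = 52 remain).
October has 31 days (52 − 31 = 21 remain).
21 into November → November 21.

November 21, 2000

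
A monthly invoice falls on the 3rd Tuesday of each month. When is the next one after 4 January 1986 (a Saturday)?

January 1986 starts on a Wednesday; its first Tuesday is the 7th, so the 3rd Tuesday is the 21st — 21 January 1986.
21 January 1986 is after 4 January 1986, so that is the next one.

21 January 1986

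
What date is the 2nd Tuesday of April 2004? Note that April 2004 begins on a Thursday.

13 April 2004

April 2004 begins on a Thursday, so the first Tuesday is April 6 (5 days later).
The 2nd Tuesday is 1 weeks later: 6 + 7 = 13.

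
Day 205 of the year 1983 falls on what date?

January has 31 days (205 − 31 = 174 remain).
February has 28 days (174 − 28 = 146 remain).
March has 31 days (146 − 31 = 115 remain).
April has 30 days (115 − 30 = 85 remain).
May has 31 days (85 − 31 = 54 remain).
June has 30 days (54 − 30 = 24 remain).
24 into July → July 24.

24 July 1983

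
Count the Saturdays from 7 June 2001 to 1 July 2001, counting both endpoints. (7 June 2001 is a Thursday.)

7 June 2001 is a Thursday; the first Saturday on or after it is 9 June 2001 (2 days later).
From 9 June 2001 to 1 July 2001: 21 + 1 = 22 days (rest of June, July).
22 ÷ 7 = 3 full weeks with remainder 1, so 3 more Saturdays after the first → 4.

4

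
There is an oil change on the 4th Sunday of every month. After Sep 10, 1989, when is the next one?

Sep 24, 1989

Sep 1989 starts on a Friday; its first Sunday is the 3rd, so the 4th Sunday is the 24th — Sep 24, 1989.
Sep 24, 1989 is after Sep 10, 1989, so that is the next one.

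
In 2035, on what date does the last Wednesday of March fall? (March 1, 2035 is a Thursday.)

March 2035 begins on a Thursday, so the first Wednesday is March 7 (6 days later).
March 2035 has 31 days. Adding weeks: 7, 14, 21, 28 — the last one ≤ 31 is the 28th.

2035-03-28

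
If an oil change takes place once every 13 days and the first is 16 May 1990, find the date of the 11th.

23 September 1990

The 11th occurrence is 10 intervals after the first: 10 × 13 = 130 days after 16 May 1990.
May has 31 days — 15 days to the end of May leaves 115.
June has 30 days (85 left).
July has 31 days (54 left).
August has 31 days (23 left).
23 days into September → 23 September 1990.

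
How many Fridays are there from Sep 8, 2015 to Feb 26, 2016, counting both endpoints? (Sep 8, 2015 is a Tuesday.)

Sep 8, 2015 is a Tuesday; the first Friday on or after it is Sep 11, 2015 (3 days later).
From Sep 11, 2015 to Feb 26, 2016: 19 + 31 + 30 + 31 + 31 + 26 = 168 days (rest of Sep, Oct, Nov, Dec, Jan, Feb).
168 ÷ 7 = 24 full weeks with remainder 0, so 24 more Fridays after the first → 25.

25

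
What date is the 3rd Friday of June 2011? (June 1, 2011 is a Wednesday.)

June 2011 begins on a Wednesday, so the first Friday is June 3 (2 days later).
The 3rd Friday is 2 weeks later: 3 + 14 = 17.

2011-06-17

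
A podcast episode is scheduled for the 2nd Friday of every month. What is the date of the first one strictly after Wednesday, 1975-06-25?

1975-07-11

June 1975 starts on a Sunday; its first Friday is the 6th, so the 2nd Friday is the 13th — 1975-06-13.
That is not after 1975-06-25, so look at July 1975.
July 1975 starts on a Tuesday; its first Friday is the 4th, so the 2nd Friday is the 11th — 1975-07-11.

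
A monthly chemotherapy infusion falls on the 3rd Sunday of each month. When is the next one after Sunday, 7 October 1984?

21 October 1984

October 1984 starts on a Monday; its first Sunday is the 7th, so the 3rd Sunday is the 21st — 21 October 1984.
21 October 1984 is after 7 October 1984, so that is the next one.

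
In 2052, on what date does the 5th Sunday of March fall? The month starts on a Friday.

March 31, 2052

March 2052 begins on a Friday, so the first Sunday is March 3 (2 days later).
The 5th Sunday is 4 weeks later: 3 + 28 = 31.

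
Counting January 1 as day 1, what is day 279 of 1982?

January has 31 days (279 − 31 = 248 remain).
February has 28 days (248 − 28 = 220 remain).
March has 31 days (220 − 31 = 189 remain).
April has 30 days (189 − 30 = 159 remain).
May has 31 days (159 − 31 = 128 remain).
June has 30 days (128 − 30 = 98 remain).
July has 31 days (98 − 31 = 67 remain).
August has 31 days (67 − 31 = 36 remain).
September has 30 days (36 − 30 = 6 remain).
6 into October → October 6.

October 6, 1982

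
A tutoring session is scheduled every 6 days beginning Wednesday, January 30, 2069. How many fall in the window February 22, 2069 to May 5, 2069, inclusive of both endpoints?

Occurrences land 6·i days after January 30, 2069 for i = 0, 1, 2, …
February 22, 2069 is 23 days after the start; 23 ÷ 6 = 3 remainder 5; since the remainder is 5, round up to i = 4. First occurrence in the window: #5 on February 23, 2069 (4×6 = 24 days in).
May 5, 2069 is 95 days after the start; 95 ÷ 6 = 15 remainder 5. Last occurrence in the window: #16 on April 30, 2069.
Occurrences #5 through #16: 12 in total.

12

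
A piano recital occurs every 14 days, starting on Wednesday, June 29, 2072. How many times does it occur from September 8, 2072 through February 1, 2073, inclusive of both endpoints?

Occurrences land 14·i days after June 29, 2072 for i = 0, 1, 2, …
September 8, 2072 is 71 days after the start; 71 ÷ 14 = 5 remainder 1; since the remainder is 1, round up to i = 6. First occurrence in the window: #7 on September 21, 2072 (6×14 = 84 days in).
February 1, 2073 is 217 days after the start; 217 ÷ 14 = 15 remainder 7. Last occurrence in the window: #16 on January 25, 2073.
Occurrences #7 through #16: 10 in total.

10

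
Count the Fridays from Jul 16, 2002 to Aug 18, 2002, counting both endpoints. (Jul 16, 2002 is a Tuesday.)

Jul 16, 2002 is a Tuesday; the first Friday on or after it is Jul 19, 2002 (3 days later).
From Jul 19, 2002 to Aug 18, 2002: 12 + 18 = 30 days (rest of Jul, Aug).
30 ÷ 7 = 4 full weeks with remainder 2, so 4 more Fridays after the first → 5.

5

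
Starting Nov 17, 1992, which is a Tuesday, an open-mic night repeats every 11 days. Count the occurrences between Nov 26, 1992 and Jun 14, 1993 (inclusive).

Occurrences land 11·i days after Nov 17, 1992 for i = 0, 1, 2, …
Nov 26, 1992 is 9 days after the start; 9 ÷ 11 = 0 remainder 9; since the remainder is 9, round up to i = 1. First occurrence in the window: #2 on Nov 28, 1992 (1×11 = 11 days in).
Jun 14, 1993 is 209 days after the start; 209 ÷ 11 = 19 remainder 0. Last occurrence in the window: #20 on Jun 14, 1993.
Occurrences #2 through #20: 19 in total.

19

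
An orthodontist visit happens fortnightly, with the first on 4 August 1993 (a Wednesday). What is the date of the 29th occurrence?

31 August 1994

The 29th occurrence is 28 intervals after the first: 28 × 14 = 392 days after 4 August 1993.
August has 31 days — 27 days to the end of August leaves 365.
September has 30 days (335 left).
October has 31 days (304 left).
November has 30 days (274 left).
December has 31 days (243 left).
January has 31 days (212 left).
February has 28 days (184 left).
March has 31 days (153 left).
April has 30 days (123 left).
May has 31 days (92 left).
June has 30 days (62 left).
July has 31 days (31 left).
31 days into August → 31 August 1994.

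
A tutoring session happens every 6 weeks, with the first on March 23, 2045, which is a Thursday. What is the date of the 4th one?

July 27, 2045

The 4th occurrence is 3 intervals after the first: 3 × 42 = 126 days after March 23, 2045.
March has 31 days — 8 days to the end of March leaves 118.
April has 30 days (88 left).
May has 31 days (57 left).
June has 30 days (27 left).
27 days into July → July 27, 2045.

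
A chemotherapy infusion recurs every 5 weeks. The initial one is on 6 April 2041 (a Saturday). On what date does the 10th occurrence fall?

15 February 2042

The 10th occurrence is 9 intervals after the first: 9 × 35 = 315 days after 6 April 2041.
April has 30 days — 24 days to the end of April leaves 291.
May has 31 days (260 left).
June has 30 days (230 left).
July has 31 days (199 left).
August has 31 days (168 left).
September has 30 days (138 left).
October has 31 days (107 left).
November has 30 days (77 left).
December has 31 days (46 left).
January has 31 days (15 left).
15 days into February → 15 February 2042.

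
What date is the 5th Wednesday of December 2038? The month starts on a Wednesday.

2038-12-29

December 2038 begins on a Wednesday, so the first Wednesday is December 1.
The 5th Wednesday is 4 weeks later: 1 + 28 = 29.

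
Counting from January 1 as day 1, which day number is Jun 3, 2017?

Days in months before Jun: 31 + 28 + 31 + 30 + 31 = 151.
Plus 3 days into Jun → day 154.

154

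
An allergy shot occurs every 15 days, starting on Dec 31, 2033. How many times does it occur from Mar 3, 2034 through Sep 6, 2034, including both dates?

12

Occurrences land 15·i days after Dec 31, 2033 for i = 0, 1, 2, …
Mar 3, 2034 is 62 days after the start; 62 ÷ 15 = 4 remainder 2; since the remainder is 2, round up to i = 5. First occurrence in the window: #6 on Mar 16, 2034 (5×15 = 75 days in).
Sep 6, 2034 is 249 days after the start; 249 ÷ 15 = 16 remainder 9. Last occurrence in the window: #17 on Aug 28, 2034.
Occurrences #6 through #17: 12 in total.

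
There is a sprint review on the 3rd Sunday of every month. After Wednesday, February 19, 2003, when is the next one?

March 16, 2003

February 2003 starts on a Saturday; its first Sunday is the 2nd, so the 3rd Sunday is the 16th — February 16, 2003.
That is not after February 19, 2003, so look at March 2003.
March 2003 starts on a Saturday; its first Sunday is the 2nd, so the 3rd Sunday is the 16th — March 16, 2003.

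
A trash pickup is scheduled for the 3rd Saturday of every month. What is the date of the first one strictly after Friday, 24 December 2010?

December 2010 starts on a Wednesday; its first Saturday is the 4th, so the 3rd Saturday is the 18th — 18 December 2010.
That is not after 24 December 2010, so look at January 2011.
January 2011 starts on a Saturday; its first Saturday is the 1st, so the 3rd Saturday is the 15th — 15 January 2011.

15 January 2011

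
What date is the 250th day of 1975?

Jan has 31 days (250 − 31 = 219 remain).
Feb has 28 days (219 − 28 = 191 remain).
Mar has 31 days (191 − 31 = 160 remain).
Apr has 30 days (160 − 30 = 130 remain).
May has 31 days (130 − 31 = 99 remain).
Jun has 30 days (99 − 30 = 69 remain).
Jul has 31 days (69 − 31 = 38 remain).
Aug has 31 days (38 − 31 = 7 remain).
7 into Sep → Sep 7.

Sep 7, 1975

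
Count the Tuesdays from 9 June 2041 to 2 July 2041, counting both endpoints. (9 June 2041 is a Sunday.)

4

9 June 2041 is a Sunday; the first Tuesday on or after it is 11 June 2041 (2 days later).
From 11 June 2041 to 2 July 2041: 19 + 2 = 21 days (rest of June, July).
21 ÷ 7 = 3 full weeks with remainder 0, so 3 more Tuesdays after the first → 4.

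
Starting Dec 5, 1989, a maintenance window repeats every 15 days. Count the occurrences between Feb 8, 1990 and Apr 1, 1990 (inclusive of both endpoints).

3

Occurrences land 15·i days after Dec 5, 1989 for i = 0, 1, 2, …
Feb 8, 1990 is 65 days after the start; 65 ÷ 15 = 4 remainder 5; since the remainder is 5, round up to i = 5. First occurrence in the window: #6 on Feb 18, 1990 (5×15 = 75 days in).
Apr 1, 1990 is 117 days after the start; 117 ÷ 15 = 7 remainder 12. Last occurrence in the window: #8 on Mar 20, 1990.
Occurrences #6 through #8: 3 in total.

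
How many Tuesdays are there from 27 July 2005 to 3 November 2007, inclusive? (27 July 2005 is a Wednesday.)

27 July 2005 is a Wednesday; the first Tuesday on or after it is 2 August 2005 (6 days later).
From 2 August 2005 to 3 November 2007: 151 + 365 + 307 = 823 days (rest of 2005, 2006, to 3 November 2007 in 2007).
823 ÷ 7 = 117 full weeks with remainder 4, so 117 more Tuesdays after the first → 118.

118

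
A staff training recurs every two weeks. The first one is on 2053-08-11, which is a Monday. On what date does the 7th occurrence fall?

The 7th occurrence is 6 intervals after the first: 6 × 14 = 84 days after 2053-08-11.
August has 31 days — 20 days to the end of August leaves 64.
September has 30 days (34 left).
October has 31 days (3 left).
3 days into November → 2053-11-03.

2053-11-03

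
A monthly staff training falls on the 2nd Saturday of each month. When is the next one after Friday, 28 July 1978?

12 August 1978

July 1978 starts on a Saturday; its first Saturday is the 1st, so the 2nd Saturday is the 8th — 8 July 1978.
That is not after 28 July 1978, so look at August 1978.
August 1978 starts on a Tuesday; its first Saturday is the 5th, so the 2nd Saturday is the 12th — 12 August 1978.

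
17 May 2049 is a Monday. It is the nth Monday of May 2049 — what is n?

Day 17 falls in week ⌈17/7⌉ of the month.
Days 1–7 hold the 1st Monday, 8–14 the 2nd, 15–21 the 3rd, 22–28 the 4th, 29–31 the 5th.
17 is in the range for the 3rd.

3rd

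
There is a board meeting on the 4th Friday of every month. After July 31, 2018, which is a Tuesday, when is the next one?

August 24, 2018

July 2018 starts on a Sunday; its first Friday is the 6th, so the 4th Friday is the 27th — July 27, 2018.
That is not after July 31, 2018, so look at August 2018.
August 2018 starts on a Wednesday; its first Friday is the 3rd, so the 4th Friday is the 24th — August 24, 2018.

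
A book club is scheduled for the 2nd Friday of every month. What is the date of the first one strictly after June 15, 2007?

June 2007 starts on a Friday; its first Friday is the 1st, so the 2nd Friday is the 8th — June 8, 2007.
That is not after June 15, 2007, so look at July 2007.
July 2007 starts on a Sunday; its first Friday is the 6th, so the 2nd Friday is the 13th — July 13, 2007.

July 13, 2007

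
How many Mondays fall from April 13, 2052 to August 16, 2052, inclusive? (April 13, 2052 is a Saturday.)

18

April 13, 2052 is a Saturday; the first Monday on or after it is April 15, 2052 (2 days later).
From April 15, 2052 to August 16, 2052: 15 + 31 + 30 + 31 + 16 = 123 days (rest of April, May, June, July, August).
123 ÷ 7 = 17 full weeks with remainder 4, so 17 more Mondays after the first → 18.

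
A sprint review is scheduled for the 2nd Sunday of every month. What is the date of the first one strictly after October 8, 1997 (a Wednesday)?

October 12, 1997

October 1997 starts on a Wednesday; its first Sunday is the 5th, so the 2nd Sunday is the 12th — October 12, 1997.
October 12, 1997 is after October 8, 1997, so that is the next one.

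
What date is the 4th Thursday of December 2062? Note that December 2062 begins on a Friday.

December 28, 2062

December 2062 begins on a Friday, so the first Thursday is December 7 (6 days later).
The 4th Thursday is 3 weeks later: 7 + 21 = 28.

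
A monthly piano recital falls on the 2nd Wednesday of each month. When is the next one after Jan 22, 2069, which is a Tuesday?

Feb 13, 2069

Jan 2069 starts on a Tuesday; its first Wednesday is the 2nd, so the 2nd Wednesday is the 9th — Jan 9, 2069.
That is not after Jan 22, 2069, so look at Feb 2069.
Feb 2069 starts on a Friday; its first Wednesday is the 6th, so the 2nd Wednesday is the 13th — Feb 13, 2069.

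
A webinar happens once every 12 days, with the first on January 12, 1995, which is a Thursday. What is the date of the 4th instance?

February 17, 1995

The 4th occurrence is 3 intervals after the first: 3 × 12 = 36 days after January 12, 1995.
January has 31 days — 19 days to the end of January leaves 17.
17 days into February → February 17, 1995.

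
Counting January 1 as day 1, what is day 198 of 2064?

Jul 16, 2064

Jan has 31 days (198 − 31 = 167 remain).
Feb has 29 days (167 − 29 = 138 remain).
Mar has 31 days (138 − 31 = 107 remain).
Apr has 30 days (107 − 30 = 77 remain).
May has 31 days (77 − 31 = 46 remain).
Jun has 30 days (46 − 30 = 16 remain).
16 into Jul → Jul 16.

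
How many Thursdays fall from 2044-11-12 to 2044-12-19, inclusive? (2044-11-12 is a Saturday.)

2044-11-12 is a Saturday; the first Thursday on or after it is 2044-11-17 (5 days later).
From 2044-11-17 to 2044-12-19: 13 + 19 = 32 days (rest of November, December).
32 ÷ 7 = 4 full weeks with remainder 4, so 4 more Thursdays after the first → 5.

5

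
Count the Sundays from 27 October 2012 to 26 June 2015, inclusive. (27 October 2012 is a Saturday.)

139

27 October 2012 is a Saturday; the first Sunday on or after it is 28 October 2012 (1 day later).
From 28 October 2012 to 26 June 2015: 64 + 365 + 365 + 177 = 971 days (rest of 2012, 2013, 2014, to 26 June 2015 in 2015).
971 ÷ 7 = 138 full weeks with remainder 5, so 138 more Sundays after the first → 139.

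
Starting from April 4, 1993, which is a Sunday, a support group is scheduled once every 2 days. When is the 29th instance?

May 30, 1993

The 29th occurrence is 28 intervals after the first: 28 × 2 = 56 days after April 4, 1993.
April has 30 days — 26 days to the end of April leaves 30.
30 days into May → May 30, 1993.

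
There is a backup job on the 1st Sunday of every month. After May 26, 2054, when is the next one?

May 2054 starts on a Friday, so its 1st Sunday is May 3, 2054 (2 days in).
That is not after May 26, 2054, so look at June 2054.
June 2054 starts on a Monday, so its 1st Sunday is June 7, 2054 (6 days in).

June 7, 2054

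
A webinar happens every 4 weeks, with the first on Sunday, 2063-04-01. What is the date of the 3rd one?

The 3rd occurrence is 2 intervals after the first: 2 × 28 = 56 days after 2063-04-01.
April has 30 days — 29 days to the end of April leaves 27.
27 days into May → 2063-05-27.

2063-05-27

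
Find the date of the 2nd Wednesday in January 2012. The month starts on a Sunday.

January 2012 begins on a Sunday, so the first Wednesday is January 4 (3 days later).
The 2nd Wednesday is 1 weeks later: 4 + 7 = 11.

January 11, 2012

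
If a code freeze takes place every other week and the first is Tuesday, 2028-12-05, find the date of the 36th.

2030-04-09

The 36th occurrence is 35 intervals after the first: 35 × 14 = 490 days after 2028-12-05.
December has 31 days — 26 days to the end of December leaves 464.
2029 has 365 days (99 left).
January has 31 days (68 left).
February has 28 days (40 left).
March has 31 days (9 left).
9 days into April → 2030-04-09.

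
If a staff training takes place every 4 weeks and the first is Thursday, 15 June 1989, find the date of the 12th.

19 April 1990

The 12th occurrence is 11 intervals after the first: 11 × 28 = 308 days after 15 June 1989.
June has 30 days — 15 days to the end of June leaves 293.
July has 31 days (262 left).
August has 31 days (231 left).
September has 30 days (201 left).
October has 31 days (170 left).
November has 30 days (140 left).
December has 31 days (109 left).
January has 31 days (78 left).
February has 28 days (50 left).
March has 31 days (19 left).
19 days into April → 19 April 1990.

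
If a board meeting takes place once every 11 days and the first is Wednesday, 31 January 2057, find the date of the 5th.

The 5th occurrence is 4 intervals after the first: 4 × 11 = 44 days after 31 January 2057.
January has 31 days — 0 days to the end of January leaves 44.
February has 28 days (16 left).
16 days into March → 16 March 2057.

16 March 2057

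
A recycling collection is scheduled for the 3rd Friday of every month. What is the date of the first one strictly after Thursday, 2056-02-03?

February 2056 starts on a Tuesday; its first Friday is the 4th, so the 3rd Friday is the 18th — 2056-02-18.
2056-02-18 is after 2056-02-03, so that is the next one.

2056-02-18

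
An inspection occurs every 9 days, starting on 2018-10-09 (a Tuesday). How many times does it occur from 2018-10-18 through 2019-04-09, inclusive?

Occurrences land 9·i days after 2018-10-09 for i = 0, 1, 2, …
2018-10-18 is 9 days after the start; 9 ÷ 9 = 1 remainder 0. First occurrence in the window: #2 on 2018-10-18 (1×9 = 9 days in).
2019-04-09 is 182 days after the start; 182 ÷ 9 = 20 remainder 2. Last occurrence in the window: #21 on 2019-04-07.
Occurrences #2 through #21: 20 in total.

20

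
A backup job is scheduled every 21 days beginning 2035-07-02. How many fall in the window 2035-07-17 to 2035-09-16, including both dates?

3

Occurrences land 21·i days after 2035-07-02 for i = 0, 1, 2, …
2035-07-17 is 15 days after the start; 15 ÷ 21 = 0 remainder 15; since the remainder is 15, round up to i = 1. First occurrence in the window: #2 on 2035-07-23 (1×21 = 21 days in).
2035-09-16 is 76 days after the start; 76 ÷ 21 = 3 remainder 13. Last occurrence in the window: #4 on 2035-09-03.
Occurrences #2 through #4: 3 in total.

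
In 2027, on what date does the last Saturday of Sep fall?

Sep 25, 2027

The first Saturday of Sep 2027 is Sep 4.
Sep 2027 has 30 days. Adding weeks: 4, 11, 18, 25 — the last one ≤ 30 is the 25th.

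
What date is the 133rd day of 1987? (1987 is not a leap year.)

January has 31 days (133 − 31 = 102 remain).
February has 28 days (102 − 28 = 74 remain).
March has 31 days (74 − 31 = 43 remain).
April has 30 days (43 − 30 = 13 remain).
13 into May → May 13.

May 13, 1987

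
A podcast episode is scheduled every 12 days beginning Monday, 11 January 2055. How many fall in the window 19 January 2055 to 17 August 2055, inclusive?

Occurrences land 12·i days after 11 January 2055 for i = 0, 1, 2, …
19 January 2055 is 8 days after the start; 8 ÷ 12 = 0 remainder 8; since the remainder is 8, round up to i = 1. First occurrence in the window: #2 on 23 January 2055 (1×12 = 12 days in).
17 August 2055 is 218 days after the start; 218 ÷ 12 = 18 remainder 2. Last occurrence in the window: #19 on 15 August 2055.
Occurrences #2 through #19: 18 in total.

18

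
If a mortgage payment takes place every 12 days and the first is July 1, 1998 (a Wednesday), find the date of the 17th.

The 17th occurrence is 16 intervals after the first: 16 × 12 = 192 days after July 1, 1998.
July has 31 days — 30 days to the end of July leaves 162.
August has 31 days (131 left).
September has 30 days (101 left).
October has 31 days (70 left).
November has 30 days (40 left).
December has 31 days (9 left).
9 days into January → January 9, 1999.

January 9, 1999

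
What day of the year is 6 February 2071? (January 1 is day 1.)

Days in months before February: 31 = 31.
Plus 6 days into February → day 37.

37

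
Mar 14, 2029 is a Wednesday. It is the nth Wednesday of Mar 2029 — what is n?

2nd

Day 14 falls in week ⌈14/7⌉ of the month.
Days 1–7 hold the 1st Wednesday, 8–14 the 2nd, 15–21 the 3rd, 22–28 the 4th, 29–31 the 5th.
14 is in the range for the 2nd.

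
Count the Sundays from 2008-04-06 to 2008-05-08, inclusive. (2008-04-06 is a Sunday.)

5

2008-04-06 is a Sunday; the first Sunday on or after it is 2008-04-06.
From 2008-04-06 to 2008-05-08: 24 + 8 = 32 days (rest of April, May).
32 ÷ 7 = 4 full weeks with remainder 4, so 4 more Sundays after the first → 5.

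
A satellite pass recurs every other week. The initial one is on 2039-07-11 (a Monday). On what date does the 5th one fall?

The 5th occurrence is 4 intervals after the first: 4 × 14 = 56 days after 2039-07-11.
July has 31 days — 20 days to the end of July leaves 36.
August has 31 days (5 left).
5 days into September → 2039-09-05.

2039-09-05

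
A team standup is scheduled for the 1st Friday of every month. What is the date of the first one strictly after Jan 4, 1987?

Feb 6, 1987

Jan 1987 starts on a Thursday, so its 1st Friday is Jan 2, 1987 (1 day in).
That is not after Jan 4, 1987, so look at Feb 1987.
Feb 1987 starts on a Sunday, so its 1st Friday is Feb 6, 1987 (5 days in).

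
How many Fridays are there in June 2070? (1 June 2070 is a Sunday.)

4

1 June 2070 is a Sunday; the first Friday on or after it is 6 June 2070 (5 days later).
From 6 June 2070 to 30 June 2070 is 30 − 6 = 24 days.
24 ÷ 7 = 3 full weeks with remainder 3, so 3 more Fridays after the first → 4.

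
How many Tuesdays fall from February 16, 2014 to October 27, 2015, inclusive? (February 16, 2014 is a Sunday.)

89

February 16, 2014 is a Sunday; the first Tuesday on or after it is February 18, 2014 (2 days later).
From February 18, 2014 to October 27, 2015: 316 + 300 = 616 days (rest of 2014, to October 27, 2015 in 2015).
616 ÷ 7 = 88 full weeks with remainder 0, so 88 more Tuesdays after the first → 89.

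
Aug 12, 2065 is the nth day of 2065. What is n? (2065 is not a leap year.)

224

Days in months before Aug: 31 + 28 + 31 + 30 + 31 + 30 + 31 = 212.
Plus 12 days into Aug → day 224.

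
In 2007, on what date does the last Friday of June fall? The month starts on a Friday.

June 2007 begins on a Friday, so the first Friday is June 1.
June 2007 has 30 days. Adding weeks: 1, 8, 15, 22, 29 — the last one ≤ 30 is the 29th.

June 29, 2007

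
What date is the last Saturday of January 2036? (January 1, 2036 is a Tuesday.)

January 2036 begins on a Tuesday, so the first Saturday is January 5 (4 days later).
January 2036 has 31 days. Adding weeks: 5, 12, 19, 26 — the last one ≤ 31 is the 26th.

2036-01-26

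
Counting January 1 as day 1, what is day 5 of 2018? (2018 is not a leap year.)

January 5, 2018

5 into January → January 5.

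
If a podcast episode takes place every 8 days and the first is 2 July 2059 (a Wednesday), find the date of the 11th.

20 September 2059

The 11th occurrence is 10 intervals after the first: 10 × 8 = 80 days after 2 July 2059.
July has 31 days — 29 days to the end of July leaves 51.
August has 31 days (20 left).
20 days into September → 20 September 2059.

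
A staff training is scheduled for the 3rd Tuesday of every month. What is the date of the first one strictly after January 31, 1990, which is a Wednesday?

February 20, 1990

January 1990 starts on a Monday; its first Tuesday is the 2nd, so the 3rd Tuesday is the 16th — January 16, 1990.
That is not after January 31, 1990, so look at February 1990.
February 1990 starts on a Thursday; its first Tuesday is the 6th, so the 3rd Tuesday is the 20th — February 20, 1990.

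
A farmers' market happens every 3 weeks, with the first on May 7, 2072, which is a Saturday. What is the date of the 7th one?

Sep 10, 2072

The 7th occurrence is 6 intervals after the first: 6 × 21 = 126 days after May 7, 2072.
May has 31 days — 24 days to the end of May leaves 102.
Jun has 30 days (72 left).
Jul has 31 days (41 left).
Aug has 31 days (10 left).
10 days into Sep → Sep 10, 2072.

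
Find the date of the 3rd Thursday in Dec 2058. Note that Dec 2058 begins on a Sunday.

Dec 19, 2058

Dec 2058 begins on a Sunday, so the first Thursday is Dec 5 (4 days later).
The 3rd Thursday is 2 weeks later: 5 + 14 = 19.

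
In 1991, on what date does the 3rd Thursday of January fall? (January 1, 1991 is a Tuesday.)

January 1991 begins on a Tuesday, so the first Thursday is January 3 (2 days later).
The 3rd Thursday is 2 weeks later: 3 + 14 = 17.

January 17, 1991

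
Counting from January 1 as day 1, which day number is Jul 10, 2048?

192

Days in months before Jul: 31 + 29 + 31 + 30 + 31 + 30 = 182.
Plus 10 days into Jul → day 192.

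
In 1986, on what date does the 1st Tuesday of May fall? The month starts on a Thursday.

6 May 1986

May 1986 begins on a Thursday, so the first Tuesday is May 6 (5 days later).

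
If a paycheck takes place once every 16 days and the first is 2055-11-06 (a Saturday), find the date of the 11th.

2056-04-14

The 11th occurrence is 10 intervals after the first: 10 × 16 = 160 days after 2055-11-06.
November has 30 days — 24 days to the end of November leaves 136.
December has 31 days (105 left).
January has 31 days (74 left).
February has 29 days (45 left).
March has 31 days (14 left).
14 days into April → 2056-04-14.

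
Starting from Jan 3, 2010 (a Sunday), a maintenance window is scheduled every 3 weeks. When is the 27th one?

Jul 3, 2011

The 27th occurrence is 26 intervals after the first: 26 × 21 = 546 days after Jan 3, 2010.
Jan has 31 days — 28 days to the end of Jan leaves 518.
From end of Jan to end of 2010 is 334 days (184 left).
Jan has 31 days (153 left).
Feb has 28 days (125 left).
Mar has 31 days (94 left).
Apr has 30 days (64 left).
May has 31 days (33 left).
Jun has 30 days (3 left).
3 days into Jul → Jul 3, 2011.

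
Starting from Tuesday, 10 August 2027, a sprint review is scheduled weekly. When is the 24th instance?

18 January 2028

The 24th occurrence is 23 intervals after the first: 23 × 7 = 161 days after 10 August 2027.
August has 31 days — 21 days to the end of August leaves 140.
September has 30 days (110 left).
October has 31 days (79 left).
November has 30 days (49 left).
December has 31 days (18 left).
18 days into January → 18 January 2028.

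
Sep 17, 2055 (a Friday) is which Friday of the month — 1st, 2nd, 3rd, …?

Day 17 falls in week ⌈17/7⌉ of the month.
Days 1–7 hold the 1st Friday, 8–14 the 2nd, 15–21 the 3rd, 22–28 the 4th, 29–31 the 5th.
17 is in the range for the 3rd.

3rd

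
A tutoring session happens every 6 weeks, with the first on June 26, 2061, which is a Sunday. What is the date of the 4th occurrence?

October 30, 2061

The 4th occurrence is 3 intervals after the first: 3 × 42 = 126 days after June 26, 2061.
June has 30 days — 4 days to the end of June leaves 122.
July has 31 days (91 left).
August has 31 days (60 left).
September has 30 days (30 left).
30 days into October → October 30, 2061.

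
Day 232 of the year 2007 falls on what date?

August 20, 2007

January has 31 days (232 − 31 = 201 remain).
February has 28 days (201 − 28 = 173 remain).
March has 31 days (173 − 31 = 142 remain).
April has 30 days (142 − 30 = 112 remain).
May has 31 days (112 − 31 = 81 remain).
June has 30 days (81 − 30 = 51 remain).
July has 31 days (51 − 31 = 20 remain).
20 into August → August 20.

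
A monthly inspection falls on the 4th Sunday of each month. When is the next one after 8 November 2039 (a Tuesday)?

November 2039 starts on a Tuesday; its first Sunday is the 6th, so the 4th Sunday is the 27th — 27 November 2039.
27 November 2039 is after 8 November 2039, so that is the next one.

27 November 2039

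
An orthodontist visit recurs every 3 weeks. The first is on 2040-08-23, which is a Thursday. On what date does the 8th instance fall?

The 8th occurrence is 7 intervals after the first: 7 × 21 = 147 days after 2040-08-23.
August has 31 days — 8 days to the end of August leaves 139.
September has 30 days (109 left).
October has 31 days (78 left).
November has 30 days (48 left).
December has 31 days (17 left).
17 days into January → 2041-01-17.

2041-01-17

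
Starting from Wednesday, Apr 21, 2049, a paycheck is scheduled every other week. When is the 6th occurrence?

The 6th occurrence is 5 intervals after the first: 5 × 14 = 70 days after Apr 21, 2049.
Apr has 30 days — 9 days to the end of Apr leaves 61.
May has 31 days (30 left).
30 days into Jun → Jun 30, 2049.

Jun 30, 2049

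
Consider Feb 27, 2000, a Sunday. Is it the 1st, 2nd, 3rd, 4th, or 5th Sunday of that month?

Day 27 falls in week ⌈27/7⌉ of the month.
Days 1–7 hold the 1st Sunday, 8–14 the 2nd, 15–21 the 3rd, 22–28 the 4th, 29–31 the 5th.
27 is in the range for the 4th.

4th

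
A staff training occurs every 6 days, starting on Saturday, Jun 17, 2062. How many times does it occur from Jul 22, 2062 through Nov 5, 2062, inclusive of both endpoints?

18

Occurrences land 6·i days after Jun 17, 2062 for i = 0, 1, 2, …
Jul 22, 2062 is 35 days after the start; 35 ÷ 6 = 5 remainder 5; since the remainder is 5, round up to i = 6. First occurrence in the window: #7 on Jul 23, 2062 (6×6 = 36 days in).
Nov 5, 2062 is 141 days after the start; 141 ÷ 6 = 23 remainder 3. Last occurrence in the window: #24 on Nov 2, 2062.
Occurrences #7 through #24: 18 in total.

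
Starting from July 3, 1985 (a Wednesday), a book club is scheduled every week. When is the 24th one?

The 24th occurrence is 23 intervals after the first: 23 × 7 = 161 days after July 3, 1985.
July has 31 days — 28 days to the end of July leaves 133.
August has 31 days (102 left).
September has 30 days (72 left).
October has 31 days (41 left).
November has 30 days (11 left).
11 days into December → December 11, 1985.

December 11, 1985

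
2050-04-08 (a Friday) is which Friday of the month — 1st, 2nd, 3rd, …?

2nd

Day 8 falls in week ⌈8/7⌉ of the month.
Days 1–7 hold the 1st Friday, 8–14 the 2nd, 15–21 the 3rd, 22–28 the 4th, 29–31 the 5th.
8 is in the range for the 2nd.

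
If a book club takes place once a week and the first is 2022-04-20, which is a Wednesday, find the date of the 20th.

The 20th occurrence is 19 intervals after the first: 19 × 7 = 133 days after 2022-04-20.
April has 30 days — 10 days to the end of April leaves 123.
May has 31 days (92 left).
June has 30 days (62 left).
July has 31 days (31 left).
31 days into August → 2022-08-31.

2022-08-31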